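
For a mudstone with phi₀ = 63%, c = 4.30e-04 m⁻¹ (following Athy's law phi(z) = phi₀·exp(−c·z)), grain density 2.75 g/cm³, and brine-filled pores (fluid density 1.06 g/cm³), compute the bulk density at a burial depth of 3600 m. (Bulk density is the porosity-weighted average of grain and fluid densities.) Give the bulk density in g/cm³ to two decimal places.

Working in km (1 km = 1000 m; c in km⁻¹ = c in m⁻¹ × 1000):
Porosity at depth: phi = 0.63·exp(−0.43×3.6) = 0.63×0.2127 = 0.1340
Bulk density: ρ_b = (1−phi)ρ_g + phi·ρ_f = 0.8660×2.75 + 0.1340×1.06
       = 2.382 + 0.142 = 2.524 g/cm³

2.52 g/cm³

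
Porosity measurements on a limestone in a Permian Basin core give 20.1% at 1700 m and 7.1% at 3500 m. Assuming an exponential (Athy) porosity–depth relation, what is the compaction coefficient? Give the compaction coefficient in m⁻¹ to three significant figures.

Working in km (1 km = 1000 m; c in km⁻¹ = c in m⁻¹ × 1000):
Athy: φ(z) = φ₀ e^(−cz) ⇒ φ₁/φ₂ = e^{c(z₂−z₁)} ⇒ c = ln(φ₁/φ₂)/(z₂−z₁)
c = ln(0.201/0.071) / (3.5 − 1.7) = ln(2.831) / 1.8 = 1.0406 / 1.8 = 0.5781 km⁻¹

0.000578 m⁻¹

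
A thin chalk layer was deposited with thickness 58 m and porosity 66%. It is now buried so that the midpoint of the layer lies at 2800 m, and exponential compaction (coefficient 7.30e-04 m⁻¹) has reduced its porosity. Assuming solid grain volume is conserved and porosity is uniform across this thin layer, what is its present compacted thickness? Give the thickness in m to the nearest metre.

22 m

Working in km (1 km = 1000 m; β in km⁻¹ = β in m⁻¹ × 1000):
Porosity at 2.8 km: n = 0.66·exp(−0.73×2.8) = 0.0855
Solid-volume conservation: h(1−n) = h₀(1−n₀) ⇒ h = h₀·(1−n₀)/(1−n)
h = 0.058 × (1 − 0.66)/(1 − 0.0855) = 0.058 × 0.3718 = 0.0216 km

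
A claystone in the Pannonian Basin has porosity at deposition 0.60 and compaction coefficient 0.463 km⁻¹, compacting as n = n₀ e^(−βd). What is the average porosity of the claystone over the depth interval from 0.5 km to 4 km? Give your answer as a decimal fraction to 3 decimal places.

0.236

⟨n⟩ = (1/(d₂−d₁)) ∫ n₀ e^(−βd) dd = n₀·(e^(−β·d₁) − e^(−β·d₂)) / (β·(d₂−d₁))
e^(−0.463×0.5) = 0.7933; e^(−0.463×4) = 0.1569
⟨n⟩ = 0.6 × (0.7933 − 0.1569) / (0.463 × 3.5) = 0.6 × 0.3927 = 0.2356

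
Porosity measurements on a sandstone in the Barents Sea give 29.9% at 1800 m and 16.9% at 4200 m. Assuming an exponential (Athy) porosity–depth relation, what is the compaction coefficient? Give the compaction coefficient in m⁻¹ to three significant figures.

0.000238 m⁻¹

Working in km (1 km = 1000 m; k in km⁻¹ = k in m⁻¹ × 1000):
Athy: phi(Z) = phi₀ e^(−kZ) ⇒ phi₁/phi₂ = e^{k(Z₂−Z₁)} ⇒ k = ln(phi₁/phi₂)/(Z₂−Z₁)
k = ln(0.299/0.169) / (4.2 − 1.8) = ln(1.769) / 2.4 = 0.5705 / 2.4 = 0.2377 km⁻¹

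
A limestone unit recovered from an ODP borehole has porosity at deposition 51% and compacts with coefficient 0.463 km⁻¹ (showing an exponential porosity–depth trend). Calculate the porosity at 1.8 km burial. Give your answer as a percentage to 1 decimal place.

22.2%

φ = φ₀·exp(−c·Z) = 0.51 × exp(−0.463 × 1.8) = 0.51 × exp(−0.8334)
  = 0.51 × 0.4346 = 0.2216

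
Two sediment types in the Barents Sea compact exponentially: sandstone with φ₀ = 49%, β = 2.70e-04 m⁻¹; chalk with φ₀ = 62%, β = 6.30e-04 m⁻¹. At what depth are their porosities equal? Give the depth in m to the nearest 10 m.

650 m

Working in km (1 km = 1000 m; β in km⁻¹ = β in m⁻¹ × 1000):
Set φ₀ₐ e^(−βₐz) = φ₀ᵦ e^(−βᵦz) ⇒ ln(φ₀ₐ/φ₀ᵦ) = (βₐ − βᵦ)·z
z = ln(0.49/0.62) / (0.27 − 0.63) = -0.2353 / -0.36 = 0.654 km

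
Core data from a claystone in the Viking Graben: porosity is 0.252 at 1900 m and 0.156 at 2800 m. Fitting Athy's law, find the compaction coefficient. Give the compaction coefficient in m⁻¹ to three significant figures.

0.000533 m⁻¹

Working in km (1 km = 1000 m; k in km⁻¹ = k in m⁻¹ × 1000):
Athy: phi(d) = phi₀ e^(−kd) ⇒ phi₁/phi₂ = e^{k(d₂−d₁)} ⇒ k = ln(phi₁/phi₂)/(d₂−d₁)
k = ln(0.252/0.156) / (2.8 − 1.9) = ln(1.615) / 0.9 = 0.4796 / 0.9 = 0.5329 km⁻¹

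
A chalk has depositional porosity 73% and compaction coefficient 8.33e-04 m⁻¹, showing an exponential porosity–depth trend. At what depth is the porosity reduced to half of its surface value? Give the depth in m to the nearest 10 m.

830 m

Working in km (1 km = 1000 m; β in km⁻¹ = β in m⁻¹ × 1000):
phi/phi₀ = 1/2 ⇒ exp(−β·d) = 1/2 ⇒ d = ln(2) / β
d = 0.6931 / 0.833 = 0.832 km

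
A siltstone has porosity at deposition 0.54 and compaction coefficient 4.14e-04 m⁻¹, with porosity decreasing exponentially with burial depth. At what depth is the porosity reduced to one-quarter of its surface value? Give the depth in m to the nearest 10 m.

3350 m

Working in km (1 km = 1000 m; β in km⁻¹ = β in m⁻¹ × 1000):
phi/phi₀ = 1/4 ⇒ exp(−β·Z) = 1/4 ⇒ Z = ln(4) / β
Z = 1.3863 / 0.414 = 3.349 km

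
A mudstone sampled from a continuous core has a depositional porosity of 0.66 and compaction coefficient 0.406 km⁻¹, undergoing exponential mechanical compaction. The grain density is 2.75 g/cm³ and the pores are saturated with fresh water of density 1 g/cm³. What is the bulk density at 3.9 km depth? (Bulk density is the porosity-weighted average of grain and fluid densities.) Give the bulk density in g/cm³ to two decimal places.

Porosity at depth: phi = 0.66·exp(−0.406×3.9) = 0.66×0.2053 = 0.1355
Bulk density: ρ_b = (1−phi)ρ_g + phi·ρ_f = 0.8645×2.75 + 0.1355×1
       = 2.377 + 0.135 = 2.513 g/cm³

2.51 g/cm³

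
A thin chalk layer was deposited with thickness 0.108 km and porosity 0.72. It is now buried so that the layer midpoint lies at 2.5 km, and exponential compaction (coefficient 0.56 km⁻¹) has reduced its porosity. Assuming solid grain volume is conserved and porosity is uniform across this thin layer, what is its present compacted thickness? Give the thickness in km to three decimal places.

0.037 km

Porosity at 2.5 km: n = 0.72·exp(−0.56×2.5) = 0.1775
Solid-volume conservation: h(1−n) = h₀(1−n₀) ⇒ h = h₀·(1−n₀)/(1−n)
h = 0.108 × (1 − 0.72)/(1 − 0.1775) = 0.108 × 0.3404 = 0.0368 km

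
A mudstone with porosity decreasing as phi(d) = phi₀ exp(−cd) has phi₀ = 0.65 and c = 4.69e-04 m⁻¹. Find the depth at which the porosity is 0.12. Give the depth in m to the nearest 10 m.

Working in km (1 km = 1000 m; c in km⁻¹ = c in m⁻¹ × 1000):
Invert Athy's law: d = ln(phi₀/phi) / c
d = ln(0.65/0.12) / 0.469 = ln(5.417) / 0.469 = 1.6895 / 0.469 = 3.602 km

3600 m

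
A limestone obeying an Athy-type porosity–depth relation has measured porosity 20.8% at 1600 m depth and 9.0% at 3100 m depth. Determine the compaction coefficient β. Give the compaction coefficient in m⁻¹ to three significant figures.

Working in km (1 km = 1000 m; β in km⁻¹ = β in m⁻¹ × 1000):
Athy: n(Z) = n₀ e^(−βZ) ⇒ n₁/n₂ = e^{β(Z₂−Z₁)} ⇒ β = ln(n₁/n₂)/(Z₂−Z₁)
β = ln(0.208/0.09) / (3.1 − 1.6) = ln(2.311) / 1.5 = 0.8377 / 1.5 = 0.5585 km⁻¹

0.000558 m⁻¹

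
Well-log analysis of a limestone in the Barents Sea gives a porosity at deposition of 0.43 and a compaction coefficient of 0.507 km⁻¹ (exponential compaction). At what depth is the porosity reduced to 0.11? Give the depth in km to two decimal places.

2.69 km

Invert Athy's law: d = ln(n₀/n) / β
d = ln(0.43/0.11) / 0.507 = ln(3.909) / 0.507 = 1.3633 / 0.507 = 2.689 km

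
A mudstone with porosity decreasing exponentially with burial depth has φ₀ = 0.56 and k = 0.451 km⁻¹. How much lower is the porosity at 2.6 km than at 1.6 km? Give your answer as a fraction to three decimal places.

0.099

φ(1.6) = 0.56·e^(−0.451×1.6) = 0.2721
φ(2.6) = 0.56·e^(−0.451×2.6) = 0.1734
Δφ = 0.2721 − 0.1734 = 0.0988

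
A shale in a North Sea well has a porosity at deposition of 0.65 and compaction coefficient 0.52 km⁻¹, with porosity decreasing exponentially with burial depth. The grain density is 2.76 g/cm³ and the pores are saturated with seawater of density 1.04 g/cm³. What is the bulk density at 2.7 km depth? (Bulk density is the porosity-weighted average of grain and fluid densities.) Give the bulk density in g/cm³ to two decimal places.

Porosity at depth: n = 0.65·exp(−0.52×2.7) = 0.65×0.2456 = 0.1596
Bulk density: ρ_b = (1−n)ρ_g + n·ρ_f = 0.8404×2.76 + 0.1596×1.04
       = 2.319 + 0.166 = 2.485 g/cm³

2.49 g/cm³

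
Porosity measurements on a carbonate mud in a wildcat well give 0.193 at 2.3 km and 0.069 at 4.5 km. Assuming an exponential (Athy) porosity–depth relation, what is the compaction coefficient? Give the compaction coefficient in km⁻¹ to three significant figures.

Athy: φ(z) = φ₀ e^(−βz) ⇒ φ₁/φ₂ = e^{β(z₂−z₁)} ⇒ β = ln(φ₁/φ₂)/(z₂−z₁)
β = ln(0.193/0.069) / (4.5 − 2.3) = ln(2.797) / 2.2 = 1.0286 / 2.2 = 0.4675 km⁻¹

0.468 km⁻¹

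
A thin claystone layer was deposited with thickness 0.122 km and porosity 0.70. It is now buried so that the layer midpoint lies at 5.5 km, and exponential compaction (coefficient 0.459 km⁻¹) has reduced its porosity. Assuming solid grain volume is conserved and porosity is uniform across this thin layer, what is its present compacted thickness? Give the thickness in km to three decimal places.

Porosity at 5.5 km: phi = 0.7·exp(−0.459×5.5) = 0.0561
Solid-volume conservation: h(1−phi) = h₀(1−phi₀) ⇒ h = h₀·(1−phi₀)/(1−phi)
h = 0.122 × (1 − 0.7)/(1 − 0.0561) = 0.122 × 0.3178 = 0.0388 km

0.039 km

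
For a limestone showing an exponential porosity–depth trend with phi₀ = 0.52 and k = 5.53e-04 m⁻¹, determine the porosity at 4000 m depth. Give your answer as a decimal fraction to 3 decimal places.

0.057

Working in km (1 km = 1000 m; k in km⁻¹ = k in m⁻¹ × 1000):
phi = phi₀·exp(−k·Z) = 0.52 × exp(−0.553 × 4) = 0.52 × exp(−2.212)
  = 0.52 × 0.1095 = 0.0569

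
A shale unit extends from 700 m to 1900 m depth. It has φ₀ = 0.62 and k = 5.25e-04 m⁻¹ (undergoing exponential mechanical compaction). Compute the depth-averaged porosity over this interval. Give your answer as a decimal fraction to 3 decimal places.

Working in km (1 km = 1000 m; k in km⁻¹ = k in m⁻¹ × 1000):
⟨φ⟩ = (1/(d₂−d₁)) ∫ φ₀ e^(−kd) dd = φ₀·(e^(−k·d₁) − e^(−k·d₂)) / (k·(d₂−d₁))
e^(−0.525×0.7) = 0.6925; e^(−0.525×1.9) = 0.3688
⟨φ⟩ = 0.62 × (0.6925 − 0.3688) / (0.525 × 1.2) = 0.62 × 0.5138 = 0.3185

0.319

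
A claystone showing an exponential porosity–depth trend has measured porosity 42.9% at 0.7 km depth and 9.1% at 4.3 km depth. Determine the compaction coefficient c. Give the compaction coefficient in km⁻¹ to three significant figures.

Athy: phi(z) = phi₀ e^(−cz) ⇒ phi₁/phi₂ = e^{c(z₂−z₁)} ⇒ c = ln(phi₁/phi₂)/(z₂−z₁)
c = ln(0.429/0.091) / (4.3 − 0.7) = ln(4.714) / 3.6 = 1.5506 / 3.6 = 0.4307 km⁻¹

0.431 km⁻¹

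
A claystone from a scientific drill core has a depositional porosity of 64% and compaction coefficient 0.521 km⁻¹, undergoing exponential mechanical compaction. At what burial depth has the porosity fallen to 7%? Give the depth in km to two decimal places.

4.25 km

Invert Athy's law: z = ln(φ₀/φ) / c
z = ln(0.64/0.07) / 0.521 = ln(9.143) / 0.521 = 2.2130 / 0.521 = 4.248 km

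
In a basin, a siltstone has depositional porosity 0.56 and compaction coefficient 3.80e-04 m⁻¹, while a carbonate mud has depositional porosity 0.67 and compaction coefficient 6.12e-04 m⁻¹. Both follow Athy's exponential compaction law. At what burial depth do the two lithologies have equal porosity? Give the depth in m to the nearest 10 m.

Working in km (1 km = 1000 m; β in km⁻¹ = β in m⁻¹ × 1000):
Set n₀ₐ e^(−βₐd) = n₀ᵦ e^(−βᵦd) ⇒ ln(n₀ₐ/n₀ᵦ) = (βₐ − βᵦ)·d
d = ln(0.56/0.67) / (0.38 − 0.612) = -0.1793 / -0.232 = 0.773 km

770 m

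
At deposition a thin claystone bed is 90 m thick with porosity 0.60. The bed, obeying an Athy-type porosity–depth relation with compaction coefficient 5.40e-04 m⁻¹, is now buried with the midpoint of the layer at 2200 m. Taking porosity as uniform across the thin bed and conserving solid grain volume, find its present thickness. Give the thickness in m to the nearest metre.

Working in km (1 km = 1000 m; β in km⁻¹ = β in m⁻¹ × 1000):
Porosity at 2.2 km: φ = 0.6·exp(−0.54×2.2) = 0.1829
Solid-volume conservation: h(1−φ) = h₀(1−φ₀) ⇒ h = h₀·(1−φ₀)/(1−φ)
h = 0.09 × (1 − 0.6)/(1 − 0.1829) = 0.09 × 0.4895 = 0.0441 km

44 m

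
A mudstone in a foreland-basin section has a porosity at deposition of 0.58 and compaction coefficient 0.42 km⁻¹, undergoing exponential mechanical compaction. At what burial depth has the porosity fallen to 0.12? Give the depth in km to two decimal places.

3.75 km

Invert Athy's law: Z = ln(φ₀/φ) / c
Z = ln(0.58/0.12) / 0.42 = ln(4.833) / 0.42 = 1.5755 / 0.42 = 3.751 km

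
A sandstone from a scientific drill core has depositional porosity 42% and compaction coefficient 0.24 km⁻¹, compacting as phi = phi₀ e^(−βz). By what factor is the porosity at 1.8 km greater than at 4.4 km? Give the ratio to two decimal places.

phi(z₁)/phi(z₂) = e^(−β·z₁)/e^(−β·z₂) = e^{β(z₂−z₁)}
= exp(0.24 × 2.6) = exp(0.624) = 1.8664

1.87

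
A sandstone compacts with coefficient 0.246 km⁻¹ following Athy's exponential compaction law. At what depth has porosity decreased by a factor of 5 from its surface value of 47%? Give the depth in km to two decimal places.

6.54 km

n/n₀ = 1/5 ⇒ exp(−β·z) = 1/5 ⇒ z = ln(5) / β
z = 1.6094 / 0.246 = 6.542 km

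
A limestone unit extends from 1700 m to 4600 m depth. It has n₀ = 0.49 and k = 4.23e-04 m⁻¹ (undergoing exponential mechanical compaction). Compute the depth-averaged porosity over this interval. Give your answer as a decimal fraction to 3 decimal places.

Working in km (1 km = 1000 m; k in km⁻¹ = k in m⁻¹ × 1000):
⟨n⟩ = (1/(z₂−z₁)) ∫ n₀ e^(−kz) dz = n₀·(e^(−k·z₁) − e^(−k·z₂)) / (k·(z₂−z₁))
e^(−0.423×1.7) = 0.4872; e^(−0.423×4.6) = 0.1429
⟨n⟩ = 0.49 × (0.4872 − 0.1429) / (0.423 × 2.9) = 0.49 × 0.2807 = 0.1375

0.138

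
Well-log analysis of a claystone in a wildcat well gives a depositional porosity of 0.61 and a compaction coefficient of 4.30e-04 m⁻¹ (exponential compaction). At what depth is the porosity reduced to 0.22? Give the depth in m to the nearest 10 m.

Working in km (1 km = 1000 m; k in km⁻¹ = k in m⁻¹ × 1000):
Invert Athy's law: z = ln(n₀/n) / k
z = ln(0.61/0.22) / 0.43 = ln(2.773) / 0.43 = 1.0198 / 0.43 = 2.372 km

2370 m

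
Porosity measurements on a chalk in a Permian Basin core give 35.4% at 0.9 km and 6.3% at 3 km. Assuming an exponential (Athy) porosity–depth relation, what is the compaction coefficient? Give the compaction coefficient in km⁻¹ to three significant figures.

0.822 km⁻¹

Athy: n(z) = n₀ e^(−βz) ⇒ n₁/n₂ = e^{β(z₂−z₁)} ⇒ β = ln(n₁/n₂)/(z₂−z₁)
β = ln(0.354/0.063) / (3 − 0.9) = ln(5.619) / 2.1 = 1.7262 / 2.1 = 0.822 km⁻¹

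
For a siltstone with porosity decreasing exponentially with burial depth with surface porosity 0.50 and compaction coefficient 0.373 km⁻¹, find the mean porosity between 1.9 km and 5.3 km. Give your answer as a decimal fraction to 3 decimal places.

0.139

⟨n⟩ = (1/(z₂−z₁)) ∫ n₀ e^(−βz) dz = n₀·(e^(−β·z₁) − e^(−β·z₂)) / (β·(z₂−z₁))
e^(−0.373×1.9) = 0.4923; e^(−0.373×5.3) = 0.1385
⟨n⟩ = 0.5 × (0.4923 − 0.1385) / (0.373 × 3.4) = 0.5 × 0.2790 = 0.1395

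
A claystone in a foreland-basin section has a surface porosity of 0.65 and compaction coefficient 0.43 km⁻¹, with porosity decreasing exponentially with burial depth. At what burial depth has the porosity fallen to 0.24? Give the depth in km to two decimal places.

2.32 km

Invert Athy's law: z = ln(φ₀/φ) / c
z = ln(0.65/0.24) / 0.43 = ln(2.708) / 0.43 = 0.9963 / 0.43 = 2.317 km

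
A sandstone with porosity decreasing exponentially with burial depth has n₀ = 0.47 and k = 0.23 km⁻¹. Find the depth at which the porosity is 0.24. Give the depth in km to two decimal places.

2.92 km

Invert Athy's law: Z = ln(n₀/n) / k
Z = ln(0.47/0.24) / 0.23 = ln(1.958) / 0.23 = 0.6721 / 0.23 = 2.922 km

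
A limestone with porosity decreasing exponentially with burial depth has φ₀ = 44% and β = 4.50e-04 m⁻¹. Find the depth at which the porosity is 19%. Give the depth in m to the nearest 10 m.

1870 m

Working in km (1 km = 1000 m; β in km⁻¹ = β in m⁻¹ × 1000):
Invert Athy's law: Z = ln(φ₀/φ) / β
Z = ln(0.44/0.19) / 0.45 = ln(2.316) / 0.45 = 0.8398 / 0.45 = 1.866 km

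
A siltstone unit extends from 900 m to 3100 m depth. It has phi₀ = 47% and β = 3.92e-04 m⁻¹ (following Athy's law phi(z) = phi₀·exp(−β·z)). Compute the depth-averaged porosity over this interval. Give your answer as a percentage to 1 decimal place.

22.1%

Working in km (1 km = 1000 m; β in km⁻¹ = β in m⁻¹ × 1000):
⟨phi⟩ = (1/(z₂−z₁)) ∫ phi₀ e^(−βz) dz = phi₀·(e^(−β·z₁) − e^(−β·z₂)) / (β·(z₂−z₁))
e^(−0.392×0.9) = 0.7027; e^(−0.392×3.1) = 0.2967
⟨phi⟩ = 0.47 × (0.7027 − 0.2967) / (0.392 × 2.2) = 0.47 × 0.4709 = 0.2213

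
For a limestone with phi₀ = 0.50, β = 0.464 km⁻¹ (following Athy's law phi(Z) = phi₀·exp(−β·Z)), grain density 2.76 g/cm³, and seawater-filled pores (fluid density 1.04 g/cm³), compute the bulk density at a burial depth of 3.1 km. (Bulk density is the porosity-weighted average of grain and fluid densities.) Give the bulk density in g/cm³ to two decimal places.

2.56 g/cm³

Porosity at depth: phi = 0.5·exp(−0.464×3.1) = 0.5×0.2373 = 0.1187
Bulk density: ρ_b = (1−phi)ρ_g + phi·ρ_f = 0.8813×2.76 + 0.1187×1.04
       = 2.433 + 0.123 = 2.556 g/cm³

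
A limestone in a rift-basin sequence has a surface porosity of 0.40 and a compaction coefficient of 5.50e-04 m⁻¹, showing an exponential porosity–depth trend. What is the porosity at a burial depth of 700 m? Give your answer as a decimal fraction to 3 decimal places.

Working in km (1 km = 1000 m; k in km⁻¹ = k in m⁻¹ × 1000):
φ = φ₀·exp(−k·Z) = 0.4 × exp(−0.55 × 0.7) = 0.4 × exp(−0.385)
  = 0.4 × 0.6805 = 0.2722

0.272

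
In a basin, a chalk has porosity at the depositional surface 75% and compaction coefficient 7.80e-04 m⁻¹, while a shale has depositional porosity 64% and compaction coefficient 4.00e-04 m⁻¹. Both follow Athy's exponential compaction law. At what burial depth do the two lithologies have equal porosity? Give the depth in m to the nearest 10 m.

Working in km (1 km = 1000 m; β in km⁻¹ = β in m⁻¹ × 1000):
Set φ₀ₐ e^(−βₐd) = φ₀ᵦ e^(−βᵦd) ⇒ ln(φ₀ₐ/φ₀ᵦ) = (βₐ − βᵦ)·d
d = ln(0.75/0.64) / (0.78 − 0.4) = 0.1586 / 0.38 = 0.417 km

420 m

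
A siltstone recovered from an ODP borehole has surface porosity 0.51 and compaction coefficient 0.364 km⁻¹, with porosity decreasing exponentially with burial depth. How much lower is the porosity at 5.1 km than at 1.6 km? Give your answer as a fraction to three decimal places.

0.205

phi(1.6) = 0.51·e^(−0.364×1.6) = 0.2849
phi(5.1) = 0.51·e^(−0.364×5.1) = 0.0797
Δphi = 0.2849 − 0.0797 = 0.2052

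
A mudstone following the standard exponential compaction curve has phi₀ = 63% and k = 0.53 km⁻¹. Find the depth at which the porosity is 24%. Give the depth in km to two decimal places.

Invert Athy's law: d = ln(phi₀/phi) / k
d = ln(0.63/0.24) / 0.53 = ln(2.625) / 0.53 = 0.9651 / 0.53 = 1.821 km

1.82 km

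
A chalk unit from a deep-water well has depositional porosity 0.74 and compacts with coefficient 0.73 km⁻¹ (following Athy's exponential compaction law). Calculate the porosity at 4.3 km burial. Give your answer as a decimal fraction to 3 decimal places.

n = n₀·exp(−c·z) = 0.74 × exp(−0.73 × 4.3) = 0.74 × exp(−3.139)
  = 0.74 × 0.0433 = 0.0321

0.032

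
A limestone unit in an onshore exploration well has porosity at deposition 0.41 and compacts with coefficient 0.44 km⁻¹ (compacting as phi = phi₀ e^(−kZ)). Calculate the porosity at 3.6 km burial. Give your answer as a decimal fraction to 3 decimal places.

0.084

phi = phi₀·exp(−k·Z) = 0.41 × exp(−0.44 × 3.6) = 0.41 × exp(−1.584)
  = 0.41 × 0.2052 = 0.0841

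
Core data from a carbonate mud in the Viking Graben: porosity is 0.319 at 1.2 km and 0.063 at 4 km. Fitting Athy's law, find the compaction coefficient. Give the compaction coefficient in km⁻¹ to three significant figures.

Athy: phi(z) = phi₀ e^(−cz) ⇒ phi₁/phi₂ = e^{c(z₂−z₁)} ⇒ c = ln(phi₁/phi₂)/(z₂−z₁)
c = ln(0.319/0.063) / (4 − 1.2) = ln(5.063) / 2.8 = 1.6221 / 2.8 = 0.5793 km⁻¹

0.579 km⁻¹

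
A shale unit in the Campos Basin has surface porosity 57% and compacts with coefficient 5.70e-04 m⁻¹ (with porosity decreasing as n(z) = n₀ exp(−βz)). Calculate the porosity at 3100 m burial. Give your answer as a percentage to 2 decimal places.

Working in km (1 km = 1000 m; β in km⁻¹ = β in m⁻¹ × 1000):
n = n₀·exp(−β·z) = 0.57 × exp(−0.57 × 3.1) = 0.57 × exp(−1.767)
  = 0.57 × 0.1708 = 0.0974

9.74%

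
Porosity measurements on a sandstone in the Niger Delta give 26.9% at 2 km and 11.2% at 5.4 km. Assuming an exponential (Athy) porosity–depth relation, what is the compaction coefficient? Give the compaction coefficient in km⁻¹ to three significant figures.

0.258 km⁻¹

Athy: n(Z) = n₀ e^(−βZ) ⇒ n₁/n₂ = e^{β(Z₂−Z₁)} ⇒ β = ln(n₁/n₂)/(Z₂−Z₁)
β = ln(0.269/0.112) / (5.4 − 2) = ln(2.402) / 3.4 = 0.8762 / 3.4 = 0.2577 km⁻¹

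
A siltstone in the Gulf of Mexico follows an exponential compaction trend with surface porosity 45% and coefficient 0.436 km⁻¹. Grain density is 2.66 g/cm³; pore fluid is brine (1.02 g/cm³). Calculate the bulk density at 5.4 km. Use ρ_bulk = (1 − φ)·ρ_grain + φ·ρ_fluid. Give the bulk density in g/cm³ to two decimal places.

Porosity at depth: φ = 0.45·exp(−0.436×5.4) = 0.45×0.0950 = 0.0427
Bulk density: ρ_b = (1−φ)ρ_g + φ·ρ_f = 0.9573×2.66 + 0.0427×1.02
       = 2.546 + 0.044 = 2.590 g/cm³

2.59 g/cm³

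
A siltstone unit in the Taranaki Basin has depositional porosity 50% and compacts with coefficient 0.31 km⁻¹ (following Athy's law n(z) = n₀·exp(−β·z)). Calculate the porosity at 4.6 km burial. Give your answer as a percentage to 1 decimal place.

12.0%

n = n₀·exp(−β·z) = 0.5 × exp(−0.31 × 4.6) = 0.5 × exp(−1.426)
  = 0.5 × 0.2403 = 0.1201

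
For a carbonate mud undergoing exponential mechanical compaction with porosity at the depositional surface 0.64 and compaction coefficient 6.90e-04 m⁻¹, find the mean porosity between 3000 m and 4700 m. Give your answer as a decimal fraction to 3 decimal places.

0.048

Working in km (1 km = 1000 m; c in km⁻¹ = c in m⁻¹ × 1000):
⟨phi⟩ = (1/(Z₂−Z₁)) ∫ phi₀ e^(−cZ) dZ = phi₀·(e^(−c·Z₁) − e^(−c·Z₂)) / (c·(Z₂−Z₁))
e^(−0.69×3) = 0.1262; e^(−0.69×4.7) = 0.0390
⟨phi⟩ = 0.64 × (0.1262 − 0.0390) / (0.69 × 1.7) = 0.64 × 0.0743 = 0.0475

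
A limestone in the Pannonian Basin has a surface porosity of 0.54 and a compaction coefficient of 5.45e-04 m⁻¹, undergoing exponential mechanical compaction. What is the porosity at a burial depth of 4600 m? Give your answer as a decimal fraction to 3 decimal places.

0.044

Working in km (1 km = 1000 m; k in km⁻¹ = k in m⁻¹ × 1000):
φ = φ₀·exp(−k·d) = 0.54 × exp(−0.545 × 4.6) = 0.54 × exp(−2.507)
  = 0.54 × 0.0815 = 0.0440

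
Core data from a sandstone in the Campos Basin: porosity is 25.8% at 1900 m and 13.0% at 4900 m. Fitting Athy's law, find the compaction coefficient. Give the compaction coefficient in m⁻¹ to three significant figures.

Working in km (1 km = 1000 m; k in km⁻¹ = k in m⁻¹ × 1000):
Athy: n(Z) = n₀ e^(−kZ) ⇒ n₁/n₂ = e^{k(Z₂−Z₁)} ⇒ k = ln(n₁/n₂)/(Z₂−Z₁)
k = ln(0.258/0.13) / (4.9 − 1.9) = ln(1.985) / 3 = 0.6854 / 3 = 0.2285 km⁻¹

0.000228 m⁻¹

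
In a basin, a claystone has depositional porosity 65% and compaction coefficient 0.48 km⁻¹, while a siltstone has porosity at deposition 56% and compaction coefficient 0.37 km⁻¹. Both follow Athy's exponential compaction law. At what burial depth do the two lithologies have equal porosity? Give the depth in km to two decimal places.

Set n₀ₐ e^(−kₐZ) = n₀ᵦ e^(−kᵦZ) ⇒ ln(n₀ₐ/n₀ᵦ) = (kₐ − kᵦ)·Z
Z = ln(0.65/0.56) / (0.48 − 0.37) = 0.1490 / 0.11 = 1.355 km

1.35 km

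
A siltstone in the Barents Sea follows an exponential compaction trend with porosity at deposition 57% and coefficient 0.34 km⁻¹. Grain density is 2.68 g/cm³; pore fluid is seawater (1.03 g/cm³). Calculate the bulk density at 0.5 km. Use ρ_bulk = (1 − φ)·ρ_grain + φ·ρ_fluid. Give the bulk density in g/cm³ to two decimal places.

1.89 g/cm³

Porosity at depth: n = 0.57·exp(−0.34×0.5) = 0.57×0.8437 = 0.4809
Bulk density: ρ_b = (1−n)ρ_g + n·ρ_f = 0.5191×2.68 + 0.4809×1.03
       = 1.391 + 0.495 = 1.887 g/cm³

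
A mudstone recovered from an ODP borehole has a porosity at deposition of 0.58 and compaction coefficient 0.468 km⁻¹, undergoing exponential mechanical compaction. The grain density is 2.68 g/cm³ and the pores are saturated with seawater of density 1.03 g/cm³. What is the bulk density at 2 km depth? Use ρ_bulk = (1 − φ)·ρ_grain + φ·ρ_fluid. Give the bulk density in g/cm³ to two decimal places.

2.30 g/cm³

Porosity at depth: φ = 0.58·exp(−0.468×2) = 0.58×0.3922 = 0.2275
Bulk density: ρ_b = (1−φ)ρ_g + φ·ρ_f = 0.7725×2.68 + 0.2275×1.03
       = 2.070 + 0.234 = 2.305 g/cm³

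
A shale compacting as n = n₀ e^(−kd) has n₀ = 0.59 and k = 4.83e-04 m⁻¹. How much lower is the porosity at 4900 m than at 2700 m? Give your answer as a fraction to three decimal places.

0.105

Working in km (1 km = 1000 m; k in km⁻¹ = k in m⁻¹ × 1000):
n(2.7) = 0.59·e^(−0.483×2.7) = 0.1601
n(4.9) = 0.59·e^(−0.483×4.9) = 0.0553
Δn = 0.1601 − 0.0553 = 0.1048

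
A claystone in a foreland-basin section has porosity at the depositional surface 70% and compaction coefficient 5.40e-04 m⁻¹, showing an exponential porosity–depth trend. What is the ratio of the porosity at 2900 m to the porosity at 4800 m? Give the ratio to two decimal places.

2.79

Working in km (1 km = 1000 m; k in km⁻¹ = k in m⁻¹ × 1000):
n(Z₁)/n(Z₂) = e^(−k·Z₁)/e^(−k·Z₂) = e^{k(Z₂−Z₁)}
= exp(0.54 × 1.9) = exp(1.026) = 2.7899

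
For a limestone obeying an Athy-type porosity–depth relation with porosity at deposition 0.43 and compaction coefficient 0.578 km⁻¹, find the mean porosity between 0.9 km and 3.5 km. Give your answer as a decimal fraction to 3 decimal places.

⟨phi⟩ = (1/(Z₂−Z₁)) ∫ phi₀ e^(−cZ) dZ = phi₀·(e^(−c·Z₁) − e^(−c·Z₂)) / (c·(Z₂−Z₁))
e^(−0.578×0.9) = 0.5944; e^(−0.578×3.5) = 0.1323
⟨phi⟩ = 0.43 × (0.5944 − 0.1323) / (0.578 × 2.6) = 0.43 × 0.3075 = 0.1322

0.132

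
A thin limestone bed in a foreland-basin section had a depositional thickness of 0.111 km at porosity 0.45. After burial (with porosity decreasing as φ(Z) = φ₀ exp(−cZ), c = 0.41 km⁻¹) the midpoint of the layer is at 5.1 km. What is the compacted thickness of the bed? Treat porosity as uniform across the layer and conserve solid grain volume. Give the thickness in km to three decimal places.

Porosity at 5.1 km: φ = 0.45·exp(−0.41×5.1) = 0.0556
Solid-volume conservation: h(1−φ) = h₀(1−φ₀) ⇒ h = h₀·(1−φ₀)/(1−φ)
h = 0.111 × (1 − 0.45)/(1 − 0.0556) = 0.111 × 0.5824 = 0.0646 km

0.065 km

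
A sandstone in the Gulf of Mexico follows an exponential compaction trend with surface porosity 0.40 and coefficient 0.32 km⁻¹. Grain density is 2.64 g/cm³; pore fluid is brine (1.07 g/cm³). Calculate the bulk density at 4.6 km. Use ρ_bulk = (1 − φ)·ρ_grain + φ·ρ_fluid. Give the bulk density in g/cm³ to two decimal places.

Porosity at depth: n = 0.4·exp(−0.32×4.6) = 0.4×0.2295 = 0.0918
Bulk density: ρ_b = (1−n)ρ_g + n·ρ_f = 0.9082×2.64 + 0.0918×1.07
       = 2.398 + 0.098 = 2.496 g/cm³

2.50 g/cm³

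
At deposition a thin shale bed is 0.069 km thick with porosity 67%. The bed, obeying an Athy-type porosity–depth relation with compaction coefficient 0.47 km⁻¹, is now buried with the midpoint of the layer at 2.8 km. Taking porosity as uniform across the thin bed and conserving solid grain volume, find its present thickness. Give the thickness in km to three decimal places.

0.028 km

Porosity at 2.8 km: φ = 0.67·exp(−0.47×2.8) = 0.1797
Solid-volume conservation: h(1−φ) = h₀(1−φ₀) ⇒ h = h₀·(1−φ₀)/(1−φ)
h = 0.069 × (1 − 0.67)/(1 − 0.1797) = 0.069 × 0.4023 = 0.0278 km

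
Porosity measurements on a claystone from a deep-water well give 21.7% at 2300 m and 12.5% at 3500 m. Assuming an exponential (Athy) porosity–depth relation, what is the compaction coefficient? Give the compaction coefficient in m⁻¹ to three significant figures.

0.000460 m⁻¹

Working in km (1 km = 1000 m; β in km⁻¹ = β in m⁻¹ × 1000):
Athy: phi(Z) = phi₀ e^(−βZ) ⇒ phi₁/phi₂ = e^{β(Z₂−Z₁)} ⇒ β = ln(phi₁/phi₂)/(Z₂−Z₁)
β = ln(0.217/0.125) / (3.5 − 2.3) = ln(1.736) / 1.2 = 0.5516 / 1.2 = 0.4597 km⁻¹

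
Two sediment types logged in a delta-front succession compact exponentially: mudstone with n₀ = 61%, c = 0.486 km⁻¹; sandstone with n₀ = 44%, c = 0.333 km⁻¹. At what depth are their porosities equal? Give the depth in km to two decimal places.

2.14 km

Set n₀ₐ e^(−cₐz) = n₀ᵦ e^(−cᵦz) ⇒ ln(n₀ₐ/n₀ᵦ) = (cₐ − cᵦ)·z
z = ln(0.61/0.44) / (0.486 − 0.333) = 0.3267 / 0.153 = 2.135 km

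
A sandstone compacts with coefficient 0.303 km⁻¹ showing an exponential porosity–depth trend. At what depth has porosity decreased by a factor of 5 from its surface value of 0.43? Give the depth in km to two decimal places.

5.31 km

n/n₀ = 1/5 ⇒ exp(−k·Z) = 1/5 ⇒ Z = ln(5) / k
Z = 1.6094 / 0.303 = 5.312 km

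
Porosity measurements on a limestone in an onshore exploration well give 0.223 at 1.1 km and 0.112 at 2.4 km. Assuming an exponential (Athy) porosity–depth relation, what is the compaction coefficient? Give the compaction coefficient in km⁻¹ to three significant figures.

Athy: n(Z) = n₀ e^(−kZ) ⇒ n₁/n₂ = e^{k(Z₂−Z₁)} ⇒ k = ln(n₁/n₂)/(Z₂−Z₁)
k = ln(0.223/0.112) / (2.4 − 1.1) = ln(1.991) / 1.3 = 0.6887 / 1.3 = 0.5297 km⁻¹

0.530 km⁻¹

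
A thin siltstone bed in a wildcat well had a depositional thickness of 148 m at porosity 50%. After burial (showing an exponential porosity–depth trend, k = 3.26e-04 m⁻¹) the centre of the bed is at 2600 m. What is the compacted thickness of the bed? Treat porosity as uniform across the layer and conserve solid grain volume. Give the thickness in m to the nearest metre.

Working in km (1 km = 1000 m; k in km⁻¹ = k in m⁻¹ × 1000):
Porosity at 2.6 km: n = 0.5·exp(−0.326×2.6) = 0.2142
Solid-volume conservation: h(1−n) = h₀(1−n₀) ⇒ h = h₀·(1−n₀)/(1−n)
h = 0.148 × (1 − 0.5)/(1 − 0.2142) = 0.148 × 0.6363 = 0.0942 km

94 m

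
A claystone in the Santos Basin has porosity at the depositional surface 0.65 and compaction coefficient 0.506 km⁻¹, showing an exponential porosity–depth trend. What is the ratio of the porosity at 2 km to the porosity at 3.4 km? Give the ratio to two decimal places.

phi(Z₁)/phi(Z₂) = e^(−β·Z₁)/e^(−β·Z₂) = e^{β(Z₂−Z₁)}
= exp(0.506 × 1.4) = exp(0.7084) = 2.0307

2.03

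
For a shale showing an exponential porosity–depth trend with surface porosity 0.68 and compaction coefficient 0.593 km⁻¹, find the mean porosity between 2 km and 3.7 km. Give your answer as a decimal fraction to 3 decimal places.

0.131

⟨n⟩ = (1/(Z₂−Z₁)) ∫ n₀ e^(−cZ) dZ = n₀·(e^(−c·Z₁) − e^(−c·Z₂)) / (c·(Z₂−Z₁))
e^(−0.593×2) = 0.3054; e^(−0.593×3.7) = 0.1115
⟨n⟩ = 0.68 × (0.3054 − 0.1115) / (0.593 × 1.7) = 0.68 × 0.1924 = 0.1308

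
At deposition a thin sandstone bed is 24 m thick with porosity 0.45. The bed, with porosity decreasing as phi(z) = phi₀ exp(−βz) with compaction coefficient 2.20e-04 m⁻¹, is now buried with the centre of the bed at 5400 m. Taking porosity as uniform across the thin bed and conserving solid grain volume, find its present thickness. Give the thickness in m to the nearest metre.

15 m

Working in km (1 km = 1000 m; β in km⁻¹ = β in m⁻¹ × 1000):
Porosity at 5.4 km: phi = 0.45·exp(−0.22×5.4) = 0.1372
Solid-volume conservation: h(1−phi) = h₀(1−phi₀) ⇒ h = h₀·(1−phi₀)/(1−phi)
h = 0.024 × (1 − 0.45)/(1 − 0.1372) = 0.024 × 0.6374 = 0.0153 km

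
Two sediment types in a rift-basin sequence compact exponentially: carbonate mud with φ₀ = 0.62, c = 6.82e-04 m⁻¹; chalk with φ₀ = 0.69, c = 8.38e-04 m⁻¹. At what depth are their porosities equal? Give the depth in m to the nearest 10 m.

Working in km (1 km = 1000 m; c in km⁻¹ = c in m⁻¹ × 1000):
Set φ₀ₐ e^(−cₐd) = φ₀ᵦ e^(−cᵦd) ⇒ ln(φ₀ₐ/φ₀ᵦ) = (cₐ − cᵦ)·d
d = ln(0.62/0.69) / (0.682 − 0.838) = -0.1070 / -0.156 = 0.686 km

690 m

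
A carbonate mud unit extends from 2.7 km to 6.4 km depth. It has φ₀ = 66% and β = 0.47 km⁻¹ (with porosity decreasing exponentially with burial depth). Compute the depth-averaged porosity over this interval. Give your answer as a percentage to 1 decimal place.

⟨φ⟩ = (1/(d₂−d₁)) ∫ φ₀ e^(−βd) dd = φ₀·(e^(−β·d₁) − e^(−β·d₂)) / (β·(d₂−d₁))
e^(−0.47×2.7) = 0.2811; e^(−0.47×6.4) = 0.0494
⟨φ⟩ = 0.66 × (0.2811 − 0.0494) / (0.47 × 3.7) = 0.66 × 0.1333 = 0.0879

8.8%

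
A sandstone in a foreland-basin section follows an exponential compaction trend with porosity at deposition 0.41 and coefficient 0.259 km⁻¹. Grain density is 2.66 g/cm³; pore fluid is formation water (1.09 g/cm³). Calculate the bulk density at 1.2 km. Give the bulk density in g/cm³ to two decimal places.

2.19 g/cm³

Porosity at depth: φ = 0.41·exp(−0.259×1.2) = 0.41×0.7329 = 0.3005
Bulk density: ρ_b = (1−φ)ρ_g + φ·ρ_f = 0.6995×2.66 + 0.3005×1.09
       = 1.861 + 0.328 = 2.188 g/cm³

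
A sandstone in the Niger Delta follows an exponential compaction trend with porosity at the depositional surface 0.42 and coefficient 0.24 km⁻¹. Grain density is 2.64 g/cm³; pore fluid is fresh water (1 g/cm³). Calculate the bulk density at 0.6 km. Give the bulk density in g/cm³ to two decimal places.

2.04 g/cm³

Porosity at depth: phi = 0.42·exp(−0.24×0.6) = 0.42×0.8659 = 0.3637
Bulk density: ρ_b = (1−phi)ρ_g + phi·ρ_f = 0.6363×2.64 + 0.3637×1
       = 1.680 + 0.364 = 2.044 g/cm³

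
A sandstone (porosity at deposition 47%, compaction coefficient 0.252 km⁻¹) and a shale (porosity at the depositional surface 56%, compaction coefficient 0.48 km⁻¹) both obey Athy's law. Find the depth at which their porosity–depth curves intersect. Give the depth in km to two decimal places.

0.77 km

Set n₀ₐ e^(−kₐZ) = n₀ᵦ e^(−kᵦZ) ⇒ ln(n₀ₐ/n₀ᵦ) = (kₐ − kᵦ)·Z
Z = ln(0.47/0.56) / (0.252 − 0.48) = -0.1752 / -0.228 = 0.768 km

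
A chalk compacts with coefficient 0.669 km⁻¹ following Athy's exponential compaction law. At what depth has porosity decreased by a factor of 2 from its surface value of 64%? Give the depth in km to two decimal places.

1.04 km

φ/φ₀ = 1/2 ⇒ exp(−β·Z) = 1/2 ⇒ Z = ln(2) / β
Z = 0.6931 / 0.669 = 1.036 km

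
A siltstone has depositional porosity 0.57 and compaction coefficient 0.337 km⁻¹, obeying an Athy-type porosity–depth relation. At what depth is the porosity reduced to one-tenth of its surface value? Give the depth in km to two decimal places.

6.83 km

n/n₀ = 1/10 ⇒ exp(−c·Z) = 1/10 ⇒ Z = ln(10) / c
Z = 2.3026 / 0.337 = 6.833 km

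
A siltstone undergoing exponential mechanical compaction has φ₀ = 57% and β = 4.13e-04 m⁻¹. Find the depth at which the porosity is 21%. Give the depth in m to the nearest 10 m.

2420 m

Working in km (1 km = 1000 m; β in km⁻¹ = β in m⁻¹ × 1000):
Invert Athy's law: d = ln(φ₀/φ) / β
d = ln(0.57/0.21) / 0.413 = ln(2.714) / 0.413 = 0.9985 / 0.413 = 2.418 km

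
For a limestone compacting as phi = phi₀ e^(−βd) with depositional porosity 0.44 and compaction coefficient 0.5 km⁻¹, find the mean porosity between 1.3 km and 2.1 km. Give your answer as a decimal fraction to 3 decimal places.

0.189

⟨phi⟩ = (1/(d₂−d₁)) ∫ phi₀ e^(−βd) dd = phi₀·(e^(−β·d₁) − e^(−β·d₂)) / (β·(d₂−d₁))
e^(−0.5×1.3) = 0.5220; e^(−0.5×2.1) = 0.3499
⟨phi⟩ = 0.44 × (0.5220 − 0.3499) / (0.5 × 0.8) = 0.44 × 0.4303 = 0.1893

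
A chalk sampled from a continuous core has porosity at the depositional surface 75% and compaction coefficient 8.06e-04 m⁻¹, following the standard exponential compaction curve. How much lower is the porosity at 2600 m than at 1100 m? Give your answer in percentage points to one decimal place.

21.7 percentage points

Working in km (1 km = 1000 m; c in km⁻¹ = c in m⁻¹ × 1000):
φ(1.1) = 0.75·e^(−0.806×1.1) = 0.3090
φ(2.6) = 0.75·e^(−0.806×2.6) = 0.0922
Δφ = 0.3090 − 0.0922 = 0.2168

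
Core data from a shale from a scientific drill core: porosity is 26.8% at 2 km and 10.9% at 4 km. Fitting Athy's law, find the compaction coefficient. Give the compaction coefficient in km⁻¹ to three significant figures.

0.450 km⁻¹

Athy: n(z) = n₀ e^(−kz) ⇒ n₁/n₂ = e^{k(z₂−z₁)} ⇒ k = ln(n₁/n₂)/(z₂−z₁)
k = ln(0.268/0.109) / (4 − 2) = ln(2.459) / 2 = 0.8996 / 2 = 0.4498 km⁻¹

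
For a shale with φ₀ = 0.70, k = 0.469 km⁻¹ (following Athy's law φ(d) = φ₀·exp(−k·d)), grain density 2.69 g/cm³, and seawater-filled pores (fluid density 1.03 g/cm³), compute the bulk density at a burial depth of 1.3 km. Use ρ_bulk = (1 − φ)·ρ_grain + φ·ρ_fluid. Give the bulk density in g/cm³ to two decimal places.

2.06 g/cm³

Porosity at depth: φ = 0.7·exp(−0.469×1.3) = 0.7×0.5435 = 0.3805
Bulk density: ρ_b = (1−φ)ρ_g + φ·ρ_f = 0.6195×2.69 + 0.3805×1.03
       = 1.667 + 0.392 = 2.058 g/cm³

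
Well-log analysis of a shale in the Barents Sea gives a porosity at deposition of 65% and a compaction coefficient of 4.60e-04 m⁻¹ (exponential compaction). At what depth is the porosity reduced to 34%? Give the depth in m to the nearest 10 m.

1410 m

Working in km (1 km = 1000 m; c in km⁻¹ = c in m⁻¹ × 1000):
Invert Athy's law: z = ln(φ₀/φ) / c
z = ln(0.65/0.34) / 0.46 = ln(1.912) / 0.46 = 0.6480 / 0.46 = 1.409 km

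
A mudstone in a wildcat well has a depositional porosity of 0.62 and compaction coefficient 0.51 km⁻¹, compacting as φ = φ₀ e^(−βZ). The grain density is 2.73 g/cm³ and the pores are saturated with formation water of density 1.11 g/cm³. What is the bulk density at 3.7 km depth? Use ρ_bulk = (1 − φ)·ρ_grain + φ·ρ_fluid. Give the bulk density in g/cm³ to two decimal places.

Porosity at depth: φ = 0.62·exp(−0.51×3.7) = 0.62×0.1515 = 0.0939
Bulk density: ρ_b = (1−φ)ρ_g + φ·ρ_f = 0.9061×2.73 + 0.0939×1.11
       = 2.474 + 0.104 = 2.578 g/cm³

2.58 g/cm³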